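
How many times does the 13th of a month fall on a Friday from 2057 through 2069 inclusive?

Friday-the-13ths by year:
2057: Apr, Jul
2058: Sep, Dec
2059: Jun
2060: Feb, Aug
2061: May
2062: Jan, Oct
2063: Apr, Jul
2064: Jun
2065: Feb, Mar, Nov
2066: Aug
2067: May
2068: Jan, Apr, Jul
2069: Sep, Dec

23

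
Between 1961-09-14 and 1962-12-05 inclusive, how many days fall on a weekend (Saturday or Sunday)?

128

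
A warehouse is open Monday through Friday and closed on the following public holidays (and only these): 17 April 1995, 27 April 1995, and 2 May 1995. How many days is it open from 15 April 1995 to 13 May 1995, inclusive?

17 working days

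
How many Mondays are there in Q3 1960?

1960-07-01 is a Friday.
That's 92 days from start to end, counting both.
92 = 7 × 13 + 1, so there are 13 full weeks plus 1 extra day.
Each full week contributes one Monday: 13 so far.
The 1 extra day is Friday — none qualify.
Total: 13 + 0 = 13.

13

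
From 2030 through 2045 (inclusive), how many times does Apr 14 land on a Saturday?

2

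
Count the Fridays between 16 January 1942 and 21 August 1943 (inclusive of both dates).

16 January 1942 is a Friday.
From 16 January 1942 to 21 August 1943 is 583 days inclusive.
583 = 7 × 83 + 2, so there are 83 full weeks plus 2 extra days.
Each full week contributes one Friday: 83 so far.
The 2 extra days are Friday, Saturday — 1 of them qualifies.
Total: 83 + 1 = 84.

84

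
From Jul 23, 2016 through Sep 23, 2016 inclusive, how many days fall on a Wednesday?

Jul 23, 2016 is a Saturday.
That's 63 days from start to end, counting both.
63 = 7 × 9, so the span is exactly 9 full weeks.
Each full week contributes one Wednesday: 9 so far.

9 Wednesdays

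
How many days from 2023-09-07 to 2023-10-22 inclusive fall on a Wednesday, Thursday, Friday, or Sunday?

2023-09-07 is a Thursday.
From 2023-09-07 to 2023-10-22 is 46 days inclusive.
46 = 7 × 6 + 4, so there are 6 full weeks plus 4 extra days.
Each full week contributes 4 days from the set (Wed, Thu, Fri, Sun): 6 × 4 = 24.
The 4 extra days are Thu, Fri, Sat, Sun — 3 of them qualify.
Total: 24 + 3 = 27.

27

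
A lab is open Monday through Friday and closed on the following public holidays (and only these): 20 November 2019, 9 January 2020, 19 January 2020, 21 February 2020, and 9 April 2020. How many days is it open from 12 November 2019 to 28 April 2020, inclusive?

117 business days

12 November 2019 is a Tuesday.
The range spans 169 days (inclusive of both endpoints).
169 = 7 × 24 + 1, so there are 24 full weeks plus 1 extra day.
Each full week contributes 5 weekdays (Mon–Fri): 24 × 5 = 120.
The 1 extra day is Tue — 1 of them qualifies.
Total: 120 + 1 = 121.
Holidays: 20 November 2019 (Wed); 9 January 2020 (Thu); 19 January 2020 (Sun); 21 February 2020 (Fri); 9 April 2020 (Thu).
4 of the 5 holidays fall on weekdays; the rest are weekends and were already excluded.
Business days: 121 − 4 = 117.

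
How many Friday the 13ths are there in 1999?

The 13th falls on a Friday when the month's 13th has weekday Fri.
Jan 13 is Wed; Feb 13 is Sat; Mar 13 is Sat; Apr 13 is Tue; May 13 is Thu; Jun 13 is Sun; Jul 13 is Tue; Aug 13 is Fri ✓; Sep 13 is Mon; Oct 13 is Wed; Nov 13 is Sat; Dec 13 is Mon.
Friday the 13ths: Aug.

1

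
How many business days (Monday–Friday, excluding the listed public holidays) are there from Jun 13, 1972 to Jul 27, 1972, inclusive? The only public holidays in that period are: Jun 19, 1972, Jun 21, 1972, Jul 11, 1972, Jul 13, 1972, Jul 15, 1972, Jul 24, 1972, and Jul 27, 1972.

27

Jun 13, 1972 is a Tuesday.
The range spans 45 days (inclusive of both endpoints).
45 = 7 × 6 + 3, so there are 6 full weeks plus 3 extra days.
Each full week contributes 5 weekdays (Mon–Fri): 6 × 5 = 30.
The 3 extra days are Tue, Wed, Thu — 3 of them qualify.
Total: 30 + 3 = 33.
Holidays: Jun 19, 1972 (Mon); Jun 21, 1972 (Wed); Jul 11, 1972 (Tue); Jul 13, 1972 (Thu); Jul 15, 1972 (Sat); Jul 24, 1972 (Mon); Jul 27, 1972 (Thu).
6 of the 7 holidays fall on weekdays; the rest are weekends and were already excluded.
Business days: 33 − 6 = 27.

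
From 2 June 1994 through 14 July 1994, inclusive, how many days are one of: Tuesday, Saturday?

12

2 June 1994 is a Thursday.
That's 43 days from start to end, counting both.
43 = 7 × 6 + 1, so there are 6 full weeks plus 1 extra day.
Each full week contributes 2 days from the set (Tue, Sat): 6 × 2 = 12.
The 1 extra day is Thursday — none qualify.
Total: 12 + 0 = 12.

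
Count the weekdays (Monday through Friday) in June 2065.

22 weekdays

1 June 2065 is a Monday.
The range spans 30 days (inclusive of both endpoints).
30 = 7 × 4 + 2, so there are 4 full weeks plus 2 extra days.
Each full week contributes 5 weekdays (Mon–Fri): 4 × 5 = 20.
The 2 extra days are Mon, Tue — 2 of them qualify.
Total: 20 + 2 = 22.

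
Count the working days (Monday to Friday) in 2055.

1 January 2055 is a Friday.
That's 365 days from start to end, counting both.
365 = 7 × 52 + 1, so there are 52 full weeks plus 1 extra day.
Each full week contributes 5 weekdays (Mon–Fri): 52 × 5 = 260.
The 1 extra day is Friday — 1 of them qualifies.
Total: 260 + 1 = 261.

261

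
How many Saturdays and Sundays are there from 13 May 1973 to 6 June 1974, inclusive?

13 May 1973 is a Sunday.
From 13 May 1973 to 6 June 1974 is 390 days inclusive.
390 = 7 × 55 + 5, so there are 55 full weeks plus 5 extra days.
Each full week contributes 2 weekend days (Sat, Sun): 55 × 2 = 110.
The 5 extra days are Sunday, Monday, Tuesday, Wednesday, Thursday — 1 of them qualifies.
Total: 110 + 1 = 111.

111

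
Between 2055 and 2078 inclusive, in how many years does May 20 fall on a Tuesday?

Day of week of May 20 in each year:
2055: Thu, 2056: Sat, 2057: Sun, 2058: Mon, 2059: Tue ✓, 2060: Thu, 2061: Fri, 2062: Sat, 2063: Sun, 2064: Tue ✓, 2065: Wed, 2066: Thu, 2067: Fri, 2068: Sun, 2069: Mon, 2070: Tue ✓, 2071: Wed, 2072: Fri, 2073: Sat, 2074: Sun, 2075: Mon, 2076: Wed, 2077: Thu, 2078: Fri
Tuesdays: 2059, 2064, 2070.

3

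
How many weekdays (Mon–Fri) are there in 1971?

January 1, 1971 is a Friday.
The range spans 365 days (inclusive of both endpoints).
365 = 7 × 52 + 1, so there are 52 full weeks plus 1 extra day.
Each full week contributes 5 weekdays (Mon–Fri): 52 × 5 = 260.
The 1 extra day is Friday — 1 of them qualifies.
Total: 260 + 1 = 261.

261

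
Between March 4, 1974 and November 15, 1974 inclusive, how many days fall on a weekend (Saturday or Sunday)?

72

March 4, 1974 is a Monday.
The range spans 257 days (inclusive of both endpoints).
257 = 7 × 36 + 5, so there are 36 full weeks plus 5 extra days.
Each full week contributes 2 weekend days (Sat, Sun): 36 × 2 = 72.
The 5 extra days are Monday, Tuesday, Wednesday, Thursday, Friday — none qualify.
Total: 72 + 0 = 72.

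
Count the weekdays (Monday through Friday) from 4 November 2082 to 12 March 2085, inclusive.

4 November 2082 is a Wednesday.
From 4 November 2082 to 12 March 2085 is 860 days inclusive.
860 = 7 × 122 + 6, so there are 122 full weeks plus 6 extra days.
Each full week contributes 5 weekdays (Mon–Fri): 122 × 5 = 610.
The 6 extra days are Wednesday, Thursday, Friday, Saturday, Sunday, Monday — 4 of them qualify.
Total: 610 + 4 = 614.

614 weekdays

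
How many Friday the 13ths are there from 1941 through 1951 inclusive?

18

Friday-the-13ths by year:
1941: Jun
1942: Feb, Mar, Nov
1943: Aug
1944: Oct
1945: Apr, Jul
1946: Sep, Dec
1947: Jun
1948: Feb, Aug
1949: May
1950: Jan, Oct
1951: Apr, Jul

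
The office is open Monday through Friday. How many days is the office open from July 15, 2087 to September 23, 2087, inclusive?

51

July 15, 2087 is a Tuesday.
From July 15, 2087 to September 23, 2087 is 71 days inclusive.
71 = 7 × 10 + 1, so there are 10 full weeks plus 1 extra day.
Each full week contributes 5 weekdays (Mon–Fri): 10 × 5 = 50.
The 1 extra day is Tue — 1 of them qualifies.
Total: 50 + 1 = 51.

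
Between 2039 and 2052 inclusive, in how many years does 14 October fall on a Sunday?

Day of week of October 14 in each year:
2039: Fri, 2040: Sun ✓, 2041: Mon, 2042: Tue, 2043: Wed, 2044: Fri, 2045: Sat, 2046: Sun ✓, 2047: Mon, 2048: Wed, 2049: Thu, 2050: Fri, 2051: Sat, 2052: Mon
Sundays: 2040, 2046.

2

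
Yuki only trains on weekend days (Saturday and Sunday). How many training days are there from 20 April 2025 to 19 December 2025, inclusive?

20 April 2025 is a Sunday.
That's 244 days from start to end, counting both.
244 = 7 × 34 + 6, so there are 34 full weeks plus 6 extra days.
Each full week contributes 2 weekend days (Sat, Sun): 34 × 2 = 68.
The 6 extra days are Sunday, Monday, Tuesday, Wednesday, Thursday, Friday — 1 of them qualifies.
Total: 68 + 1 = 69.

69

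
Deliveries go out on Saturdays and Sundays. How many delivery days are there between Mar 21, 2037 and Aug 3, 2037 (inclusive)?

40

Mar 21, 2037 is a Saturday.
That's 136 days from start to end, counting both.
136 = 7 × 19 + 3, so there are 19 full weeks plus 3 extra days.
Each full week contributes 2 days from the set (Sat, Sun): 19 × 2 = 38.
The 3 extra days are Sat, Sun, Mon — 2 of them qualify.
Total: 38 + 2 = 40.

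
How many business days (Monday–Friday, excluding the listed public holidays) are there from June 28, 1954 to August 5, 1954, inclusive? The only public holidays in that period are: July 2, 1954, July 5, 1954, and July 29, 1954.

June 28, 1954 is a Monday.
From June 28, 1954 to August 5, 1954 is 39 days inclusive.
39 = 7 × 5 + 4, so there are 5 full weeks plus 4 extra days.
Each full week contributes 5 weekdays (Mon–Fri): 5 × 5 = 25.
The 4 extra days are Monday, Tuesday, Wednesday, Thursday — 4 of them qualify.
Total: 25 + 4 = 29.
Holidays: July 2, 1954 (Fri); July 5, 1954 (Mon); July 29, 1954 (Thu).
All 3 holidays fall on weekdays, so subtract 3.
Business days: 29 − 3 = 26.

26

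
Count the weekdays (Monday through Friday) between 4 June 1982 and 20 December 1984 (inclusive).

4 June 1982 is a Friday.
From 4 June 1982 to 20 December 1984 is 931 days inclusive.
931 = 7 × 133, so the span is exactly 133 full weeks.
Each full week contributes 5 weekdays (Mon–Fri): 133 × 5 = 665.

665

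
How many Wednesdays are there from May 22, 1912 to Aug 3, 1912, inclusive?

11

May 22, 1912 is a Wednesday.
The range spans 74 days (inclusive of both endpoints).
74 = 7 × 10 + 4, so there are 10 full weeks plus 4 extra days.
Each full week contributes one Wednesday: 10 so far.
The 4 extra days are Wednesday, Thursday, Friday, Saturday — 1 of them qualifies.
Total: 10 + 1 = 11.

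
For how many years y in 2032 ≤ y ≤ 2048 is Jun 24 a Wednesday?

3

Day of week of June 24 in each year:
2032: Thu, 2033: Fri, 2034: Sat, 2035: Sun, 2036: Tue, 2037: Wed ✓, 2038: Thu, 2039: Fri, 2040: Sun, 2041: Mon, 2042: Tue, 2043: Wed ✓, 2044: Fri, 2045: Sat, 2046: Sun, 2047: Mon, 2048: Wed ✓
Wednesdays: 2037, 2043, 2048.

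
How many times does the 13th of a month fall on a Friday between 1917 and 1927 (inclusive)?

Friday-the-13ths by year:
1917: Apr, Jul
1918: Sep, Dec
1919: Jun
1920: Feb, Aug
1921: May
1922: Jan, Oct
1923: Apr, Jul
1924: Jun
1925: Feb, Mar, Nov
1926: Aug
1927: May

18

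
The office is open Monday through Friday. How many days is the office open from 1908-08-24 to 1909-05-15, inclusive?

190 weekdays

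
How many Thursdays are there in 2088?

2088-01-01 is a Thursday.
The range spans 366 days (inclusive of both endpoints).
366 = 7 × 52 + 2, so there are 52 full weeks plus 2 extra days.
Each full week contributes one Thursday: 52 so far.
The 2 extra days are Thu, Fri — 1 of them qualifies.
Total: 52 + 1 = 53.

53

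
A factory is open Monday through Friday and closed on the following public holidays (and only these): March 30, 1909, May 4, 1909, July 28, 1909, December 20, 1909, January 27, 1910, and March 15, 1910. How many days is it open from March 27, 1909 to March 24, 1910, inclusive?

253 business days

March 27, 1909 is a Saturday.
From March 27, 1909 to March 24, 1910 is 363 days inclusive.
363 = 7 × 51 + 6, so there are 51 full weeks plus 6 extra days.
Each full week contributes 5 weekdays (Mon–Fri): 51 × 5 = 255.
The 6 extra days are Saturday, Sunday, Monday, Tuesday, Wednesday, Thursday — 4 of them qualify.
Total: 255 + 4 = 259.
Holidays: March 30, 1909 (Tue); May 4, 1909 (Tue); July 28, 1909 (Wed); December 20, 1909 (Mon); January 27, 1910 (Thu); March 15, 1910 (Tue).
All 6 holidays fall on weekdays, so subtract 6.
Business days: 259 − 6 = 253.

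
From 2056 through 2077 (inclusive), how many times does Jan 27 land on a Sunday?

Day of week of January 27 in each year:
2056: Thu, 2057: Sat, 2058: Sun ✓, 2059: Mon, 2060: Tue, 2061: Thu, 2062: Fri, 2063: Sat, 2064: Sun ✓, 2065: Tue, 2066: Wed, 2067: Thu, 2068: Fri, 2069: Sun ✓, 2070: Mon, 2071: Tue, 2072: Wed, 2073: Fri, 2074: Sat, 2075: Sun ✓, 2076: Mon, 2077: Wed
Sundays: 2058, 2064, 2069, 2075.

4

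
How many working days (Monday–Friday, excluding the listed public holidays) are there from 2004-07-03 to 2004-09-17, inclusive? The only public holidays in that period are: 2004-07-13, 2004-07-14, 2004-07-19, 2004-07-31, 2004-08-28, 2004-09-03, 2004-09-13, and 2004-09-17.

2004-07-03 is a Saturday.
That's 77 days from start to end, counting both.
77 = 7 × 11, so the span is exactly 11 full weeks.
Each full week contributes 5 weekdays (Mon–Fri): 11 × 5 = 55.
Total: 55.
Holidays: 2004-07-13 (Tue); 2004-07-14 (Wed); 2004-07-19 (Mon); 2004-07-31 (Sat); 2004-08-28 (Sat); 2004-09-03 (Fri); 2004-09-13 (Mon); 2004-09-17 (Fri).
6 of the 8 holidays fall on weekdays; the rest are weekends and were already excluded.
Business days: 55 − 6 = 49.

49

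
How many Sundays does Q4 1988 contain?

Oct 1, 1988 is a Saturday.
The range spans 92 days (inclusive of both endpoints).
92 = 7 × 13 + 1, so there are 13 full weeks plus 1 extra day.
Each full week contributes one Sunday: 13 so far.
The 1 extra day is Sat — none qualify.
Total: 13 + 0 = 13.

13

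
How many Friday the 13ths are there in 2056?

The 13th falls on a Friday when the month's 13th has weekday Fri.
Jan 13 is Thu; Feb 13 is Sun; Mar 13 is Mon; Apr 13 is Thu; May 13 is Sat; Jun 13 is Tue; Jul 13 is Thu; Aug 13 is Sun; Sep 13 is Wed; Oct 13 is Fri ✓; Nov 13 is Mon; Dec 13 is Wed.
Friday the 13ths: Oct.

1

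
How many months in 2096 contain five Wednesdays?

4

A month has five Wednesdays exactly when Wednesday falls within its first (length − 28) days.
Jan: 31 days, starts Sun → 5 of Sun, Mon, Tue
Feb: 29 days, starts Wed → 5 of Wed ✓
Mar: 31 days, starts Thu → 5 of Thu, Fri, Sat
Apr: 30 days, starts Sun → 5 of Sun, Mon
May: 31 days, starts Tue → 5 of Tue, Wed, Thu ✓
Jun: 30 days, starts Fri → 5 of Fri, Sat
Jul: 31 days, starts Sun → 5 of Sun, Mon, Tue
Aug: 31 days, starts Wed → 5 of Wed, Thu, Fri ✓
Sep: 30 days, starts Sat → 5 of Sat, Sun
Oct: 31 days, starts Mon → 5 of Mon, Tue, Wed ✓
Nov: 30 days, starts Thu → 5 of Thu, Fri
Dec: 31 days, starts Sat → 5 of Sat, Sun, Mon
Months with five Wednesdays: Feb, May, Aug, Oct.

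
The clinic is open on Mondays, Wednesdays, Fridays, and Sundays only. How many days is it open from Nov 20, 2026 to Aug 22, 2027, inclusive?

158

Nov 20, 2026 is a Friday.
The range spans 276 days (inclusive of both endpoints).
276 = 7 × 39 + 3, so there are 39 full weeks plus 3 extra days.
Each full week contributes 4 days from the set (Mon, Wed, Fri, Sun): 39 × 4 = 156.
The 3 extra days are Fri, Sat, Sun — 2 of them qualify.
Total: 156 + 2 = 158.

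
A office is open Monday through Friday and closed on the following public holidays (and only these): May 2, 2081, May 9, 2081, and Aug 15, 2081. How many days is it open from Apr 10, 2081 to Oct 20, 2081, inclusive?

Apr 10, 2081 is a Thursday.
From Apr 10, 2081 to Oct 20, 2081 is 194 days inclusive.
194 = 7 × 27 + 5, so there are 27 full weeks plus 5 extra days.
Each full week contributes 5 weekdays (Mon–Fri): 27 × 5 = 135.
The 5 extra days are Thursday, Friday, Saturday, Sunday, Monday — 3 of them qualify.
Total: 135 + 3 = 138.
Holidays: May 2, 2081 (Fri); May 9, 2081 (Fri); Aug 15, 2081 (Fri).
All 3 holidays fall on weekdays, so subtract 3.
Business days: 138 − 3 = 135.

135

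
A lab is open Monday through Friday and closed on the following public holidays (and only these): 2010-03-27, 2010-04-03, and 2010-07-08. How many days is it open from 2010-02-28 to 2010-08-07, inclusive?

2010-02-28 is a Sunday.
That's 161 days from start to end, counting both.
161 = 7 × 23, so the span is exactly 23 full weeks.
Each full week contributes 5 weekdays (Mon–Fri): 23 × 5 = 115.
Total: 115.
Holidays: 2010-03-27 (Sat); 2010-04-03 (Sat); 2010-07-08 (Thu).
1 of the 3 holidays fall on weekdays; the rest are weekends and were already excluded.
Business days: 115 − 1 = 114.

114 working days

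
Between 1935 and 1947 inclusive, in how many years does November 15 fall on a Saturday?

2

Day of week of November 15 in each year:
1935: Fri, 1936: Sun, 1937: Mon, 1938: Tue, 1939: Wed, 1940: Fri, 1941: Sat ✓, 1942: Sun, 1943: Mon, 1944: Wed, 1945: Thu, 1946: Fri, 1947: Sat ✓
Saturdays: 1941, 1947.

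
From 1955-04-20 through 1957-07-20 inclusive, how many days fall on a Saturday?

1955-04-20 is a Wednesday.
That's 823 days from start to end, counting both.
823 = 7 × 117 + 4, so there are 117 full weeks plus 4 extra days.
Each full week contributes one Saturday: 117 so far.
The 4 extra days are Wed, Thu, Fri, Sat — 1 of them qualifies.
Total: 117 + 1 = 118.

118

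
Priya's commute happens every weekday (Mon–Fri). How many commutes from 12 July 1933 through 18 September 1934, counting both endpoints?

310

12 July 1933 is a Wednesday.
From 12 July 1933 to 18 September 1934 is 434 days inclusive.
434 = 7 × 62, so the span is exactly 62 full weeks.
Each full week contributes 5 weekdays (Mon–Fri): 62 × 5 = 310.
Total: 310.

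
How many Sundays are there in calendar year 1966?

Jan 1, 1966 is a Saturday.
That's 365 days from start to end, counting both.
365 = 7 × 52 + 1, so there are 52 full weeks plus 1 extra day.
Each full week contributes one Sunday: 52 so far.
The 1 extra day is Sat — none qualify.
Total: 52 + 0 = 52.

52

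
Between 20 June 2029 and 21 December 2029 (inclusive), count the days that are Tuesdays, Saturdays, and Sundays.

78

20 June 2029 is a Wednesday.
From 20 June 2029 to 21 December 2029 is 185 days inclusive.
185 = 7 × 26 + 3, so there are 26 full weeks plus 3 extra days.
Each full week contributes 3 days from the set (Tue, Sat, Sun): 26 × 3 = 78.
The 3 extra days are Wednesday, Thursday, Friday — none qualify.
Total: 78 + 0 = 78.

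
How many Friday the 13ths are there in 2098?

1

The 13th falls on a Friday when the month's 13th has weekday Fri.
Jan 13 is Mon; Feb 13 is Thu; Mar 13 is Thu; Apr 13 is Sun; May 13 is Tue; Jun 13 is Fri ✓; Jul 13 is Sun; Aug 13 is Wed; Sep 13 is Sat; Oct 13 is Mon; Nov 13 is Thu; Dec 13 is Sat.
Friday the 13ths: Jun.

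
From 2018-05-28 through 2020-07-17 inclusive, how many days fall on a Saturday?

111 Saturdays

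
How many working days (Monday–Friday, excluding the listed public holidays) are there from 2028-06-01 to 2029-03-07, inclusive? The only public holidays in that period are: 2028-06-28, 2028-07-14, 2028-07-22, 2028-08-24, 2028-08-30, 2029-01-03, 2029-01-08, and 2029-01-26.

193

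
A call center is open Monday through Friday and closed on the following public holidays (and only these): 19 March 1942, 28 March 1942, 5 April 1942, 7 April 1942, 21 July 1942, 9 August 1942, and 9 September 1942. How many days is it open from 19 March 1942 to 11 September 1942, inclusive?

19 March 1942 is a Thursday.
That's 177 days from start to end, counting both.
177 = 7 × 25 + 2, so there are 25 full weeks plus 2 extra days.
Each full week contributes 5 weekdays (Mon–Fri): 25 × 5 = 125.
The 2 extra days are Thu, Fri — 2 of them qualify.
Total: 125 + 2 = 127.
Holidays: 19 March 1942 (Thu); 28 March 1942 (Sat); 5 April 1942 (Sun); 7 April 1942 (Tue); 21 July 1942 (Tue); 9 August 1942 (Sun); 9 September 1942 (Wed).
4 of the 7 holidays fall on weekdays; the rest are weekends and were already excluded.
Business days: 127 − 4 = 123.

123 working days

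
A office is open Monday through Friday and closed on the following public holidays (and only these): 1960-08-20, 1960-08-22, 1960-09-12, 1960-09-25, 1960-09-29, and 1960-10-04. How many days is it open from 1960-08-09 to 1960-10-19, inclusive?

1960-08-09 is a Tuesday.
From 1960-08-09 to 1960-10-19 is 72 days inclusive.
72 = 7 × 10 + 2, so there are 10 full weeks plus 2 extra days.
Each full week contributes 5 weekdays (Mon–Fri): 10 × 5 = 50.
The 2 extra days are Tue, Wed — 2 of them qualify.
Total: 50 + 2 = 52.
Holidays: 1960-08-20 (Sat); 1960-08-22 (Mon); 1960-09-12 (Mon); 1960-09-25 (Sun); 1960-09-29 (Thu); 1960-10-04 (Tue).
4 of the 6 holidays fall on weekdays; the rest are weekends and were already excluded.
Business days: 52 − 4 = 48.

48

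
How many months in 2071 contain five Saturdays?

4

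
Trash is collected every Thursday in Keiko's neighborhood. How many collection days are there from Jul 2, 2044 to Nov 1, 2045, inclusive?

Jul 2, 2044 is a Saturday.
The range spans 488 days (inclusive of both endpoints).
488 = 7 × 69 + 5, so there are 69 full weeks plus 5 extra days.
Each full week contributes one Thursday: 69 so far.
The 5 extra days are Sat, Sun, Mon, Tue, Wed — none qualify.
Total: 69 + 0 = 69.

69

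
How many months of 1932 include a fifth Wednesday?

4

A month has five Wednesdays exactly when Wednesday falls within its first (length − 28) days.
Jan: 31 days, starts Fri → 5 of Fri, Sat, Sun
Feb: 29 days, starts Mon → 5 of Mon
Mar: 31 days, starts Tue → 5 of Tue, Wed, Thu ✓
Apr: 30 days, starts Fri → 5 of Fri, Sat
May: 31 days, starts Sun → 5 of Sun, Mon, Tue
Jun: 30 days, starts Wed → 5 of Wed, Thu ✓
Jul: 31 days, starts Fri → 5 of Fri, Sat, Sun
Aug: 31 days, starts Mon → 5 of Mon, Tue, Wed ✓
Sep: 30 days, starts Thu → 5 of Thu, Fri
Oct: 31 days, starts Sat → 5 of Sat, Sun, Mon
Nov: 30 days, starts Tue → 5 of Tue, Wed ✓
Dec: 31 days, starts Thu → 5 of Thu, Fri, Sat
Months with five Wednesdays: Mar, Jun, Aug, Nov.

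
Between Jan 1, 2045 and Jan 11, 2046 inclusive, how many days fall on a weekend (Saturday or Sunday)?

Jan 1, 2045 is a Sunday.
That's 376 days from start to end, counting both.
376 = 7 × 53 + 5, so there are 53 full weeks plus 5 extra days.
Each full week contributes 2 weekend days (Sat, Sun): 53 × 2 = 106.
The 5 extra days are Sunday, Monday, Tuesday, Wednesday, Thursday — 1 of them qualifies.
Total: 106 + 1 = 107.

107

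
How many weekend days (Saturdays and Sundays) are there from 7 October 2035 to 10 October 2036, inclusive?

7 October 2035 is a Sunday.
The range spans 370 days (inclusive of both endpoints).
370 = 7 × 52 + 6, so there are 52 full weeks plus 6 extra days.
Each full week contributes 2 weekend days (Sat, Sun): 52 × 2 = 104.
The 6 extra days are Sunday, Monday, Tuesday, Wednesday, Thursday, Friday — 1 of them qualifies.
Total: 104 + 1 = 105.

105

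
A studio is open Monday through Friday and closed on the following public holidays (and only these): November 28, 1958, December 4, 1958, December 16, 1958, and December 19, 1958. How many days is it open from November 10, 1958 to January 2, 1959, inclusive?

36 working days

November 10, 1958 is a Monday.
The range spans 54 days (inclusive of both endpoints).
54 = 7 × 7 + 5, so there are 7 full weeks plus 5 extra days.
Each full week contributes 5 weekdays (Mon–Fri): 7 × 5 = 35.
The 5 extra days are Mon, Tue, Wed, Thu, Fri — 5 of them qualify.
Total: 35 + 5 = 40.
Holidays: November 28, 1958 (Fri); December 4, 1958 (Thu); December 16, 1958 (Tue); December 19, 1958 (Fri).
All 4 holidays fall on weekdays, so subtract 4.
Business days: 40 − 4 = 36.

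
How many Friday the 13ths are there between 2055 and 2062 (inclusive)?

Friday-the-13ths by year:
2055: Aug
2056: Oct
2057: Apr, Jul
2058: Sep, Dec
2059: Jun
2060: Feb, Aug
2061: May
2062: Jan, Oct

12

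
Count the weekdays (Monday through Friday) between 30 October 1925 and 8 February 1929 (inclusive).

856 weekdays

30 October 1925 is a Friday.
From 30 October 1925 to 8 February 1929 is 1198 days inclusive.
1198 = 7 × 171 + 1, so there are 171 full weeks plus 1 extra day.
Each full week contributes 5 weekdays (Mon–Fri): 171 × 5 = 855.
The 1 extra day is Friday — 1 of them qualifies.
Total: 855 + 1 = 856.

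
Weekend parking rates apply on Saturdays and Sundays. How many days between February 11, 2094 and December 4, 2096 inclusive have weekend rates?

294

February 11, 2094 is a Thursday.
From February 11, 2094 to December 4, 2096 is 1028 days inclusive.
1028 = 7 × 146 + 6, so there are 146 full weeks plus 6 extra days.
Each full week contributes 2 weekend days (Sat, Sun): 146 × 2 = 292.
The 6 extra days are Thu, Fri, Sat, Sun, Mon, Tue — 2 of them qualify.
Total: 292 + 2 = 294.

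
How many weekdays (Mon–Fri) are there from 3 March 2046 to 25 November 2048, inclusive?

3 March 2046 is a Saturday.
From 3 March 2046 to 25 November 2048 is 999 days inclusive.
999 = 7 × 142 + 5, so there are 142 full weeks plus 5 extra days.
Each full week contributes 5 weekdays (Mon–Fri): 142 × 5 = 710.
The 5 extra days are Saturday, Sunday, Monday, Tuesday, Wednesday — 3 of them qualify.
Total: 710 + 3 = 713.

713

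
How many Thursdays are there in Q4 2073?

13

Oct 1, 2073 is a Sunday.
From Oct 1, 2073 to Dec 31, 2073 is 92 days inclusive.
92 = 7 × 13 + 1, so there are 13 full weeks plus 1 extra day.
Each full week contributes one Thursday: 13 so far.
The 1 extra day is Sunday — none qualify.
Total: 13 + 0 = 13.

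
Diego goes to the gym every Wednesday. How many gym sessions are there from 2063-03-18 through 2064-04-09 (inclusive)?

56 Wednesdays

2063-03-18 is a Sunday.
The range spans 389 days (inclusive of both endpoints).
389 = 7 × 55 + 4, so there are 55 full weeks plus 4 extra days.
Each full week contributes one Wednesday: 55 so far.
The 4 extra days are Sunday, Monday, Tuesday, Wednesday — 1 of them qualifies.
Total: 55 + 1 = 56.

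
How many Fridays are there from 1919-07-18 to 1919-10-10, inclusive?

1919-07-18 is a Friday.
From 1919-07-18 to 1919-10-10 is 85 days inclusive.
85 = 7 × 12 + 1, so there are 12 full weeks plus 1 extra day.
Each full week contributes one Friday: 12 so far.
The 1 extra day is Fri — 1 of them qualifies.
Total: 12 + 1 = 13.

13 Fridays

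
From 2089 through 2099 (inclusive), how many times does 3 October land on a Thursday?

1

Day of week of October 3 in each year:
2089: Mon, 2090: Tue, 2091: Wed, 2092: Fri, 2093: Sat, 2094: Sun, 2095: Mon, 2096: Wed, 2097: Thu ✓, 2098: Fri, 2099: Sat
Thursdays: 2097.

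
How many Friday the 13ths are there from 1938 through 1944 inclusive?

11

Friday-the-13ths by year:
1938: May
1939: Jan, Oct
1940: Sep, Dec
1941: Jun
1942: Feb, Mar, Nov
1943: Aug
1944: Oct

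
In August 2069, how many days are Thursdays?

August 1, 2069 is a Thursday.
From August 1, 2069 to August 31, 2069 is 31 days inclusive.
31 = 7 × 4 + 3, so there are 4 full weeks plus 3 extra days.
Each full week contributes one Thursday: 4 so far.
The 3 extra days are Thu, Fri, Sat — 1 of them qualifies.
Total: 4 + 1 = 5.

5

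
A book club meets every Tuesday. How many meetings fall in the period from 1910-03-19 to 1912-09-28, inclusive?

132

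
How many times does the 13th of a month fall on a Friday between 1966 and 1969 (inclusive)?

Friday-the-13ths by year:
1966: May
1967: Jan, Oct
1968: Sep, Dec
1969: Jun

6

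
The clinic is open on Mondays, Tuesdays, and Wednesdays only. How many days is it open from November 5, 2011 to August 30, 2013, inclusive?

285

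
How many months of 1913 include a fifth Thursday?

4

A month has five Thursdays exactly when Thursday falls within its first (length − 28) days.
Jan: 31 days, starts Wed → 5 of Wed, Thu, Fri ✓
Feb: 28 days, starts Sat → 5 of (none)
Mar: 31 days, starts Sat → 5 of Sat, Sun, Mon
Apr: 30 days, starts Tue → 5 of Tue, Wed
May: 31 days, starts Thu → 5 of Thu, Fri, Sat ✓
Jun: 30 days, starts Sun → 5 of Sun, Mon
Jul: 31 days, starts Tue → 5 of Tue, Wed, Thu ✓
Aug: 31 days, starts Fri → 5 of Fri, Sat, Sun
Sep: 30 days, starts Mon → 5 of Mon, Tue
Oct: 31 days, starts Wed → 5 of Wed, Thu, Fri ✓
Nov: 30 days, starts Sat → 5 of Sat, Sun
Dec: 31 days, starts Mon → 5 of Mon, Tue, Wed
Months with five Thursdays: Jan, May, Jul, Oct.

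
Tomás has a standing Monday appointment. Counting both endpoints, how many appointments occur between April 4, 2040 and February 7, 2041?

44 Mondays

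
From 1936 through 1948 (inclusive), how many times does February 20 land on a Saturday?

2

Day of week of February 20 in each year:
1936: Thu, 1937: Sat ✓, 1938: Sun, 1939: Mon, 1940: Tue, 1941: Thu, 1942: Fri, 1943: Sat ✓, 1944: Sun, 1945: Tue, 1946: Wed, 1947: Thu, 1948: Fri
Saturdays: 1937, 1943.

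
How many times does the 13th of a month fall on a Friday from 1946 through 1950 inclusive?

Friday-the-13ths by year:
1946: Sep, Dec
1947: Jun
1948: Feb, Aug
1949: May
1950: Jan, Oct

8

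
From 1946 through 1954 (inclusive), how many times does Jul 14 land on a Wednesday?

2

Day of week of July 14 in each year:
1946: Sun, 1947: Mon, 1948: Wed ✓, 1949: Thu, 1950: Fri, 1951: Sat, 1952: Mon, 1953: Tue, 1954: Wed ✓
Wednesdays: 1948, 1954.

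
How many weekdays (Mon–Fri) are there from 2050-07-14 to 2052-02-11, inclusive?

412

2050-07-14 is a Thursday.
The range spans 578 days (inclusive of both endpoints).
578 = 7 × 82 + 4, so there are 82 full weeks plus 4 extra days.
Each full week contributes 5 weekdays (Mon–Fri): 82 × 5 = 410.
The 4 extra days are Thu, Fri, Sat, Sun — 2 of them qualify.
Total: 410 + 2 = 412.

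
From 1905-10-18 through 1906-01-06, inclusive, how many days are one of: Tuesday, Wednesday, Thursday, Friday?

1905-10-18 is a Wednesday.
From 1905-10-18 to 1906-01-06 is 81 days inclusive.
81 = 7 × 11 + 4, so there are 11 full weeks plus 4 extra days.
Each full week contributes 4 days from the set (Tue, Wed, Thu, Fri): 11 × 4 = 44.
The 4 extra days are Wednesday, Thursday, Friday, Saturday — 3 of them qualify.
Total: 44 + 3 = 47.

47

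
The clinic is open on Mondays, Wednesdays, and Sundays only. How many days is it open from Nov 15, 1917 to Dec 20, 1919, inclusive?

327

Nov 15, 1917 is a Thursday.
The range spans 766 days (inclusive of both endpoints).
766 = 7 × 109 + 3, so there are 109 full weeks plus 3 extra days.
Each full week contributes 3 days from the set (Mon, Wed, Sun): 109 × 3 = 327.
The 3 extra days are Thursday, Friday, Saturday — none qualify.
Total: 327 + 0 = 327.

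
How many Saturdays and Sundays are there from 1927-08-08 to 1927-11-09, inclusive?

26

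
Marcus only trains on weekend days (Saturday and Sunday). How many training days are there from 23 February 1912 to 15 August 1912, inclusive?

50

23 February 1912 is a Friday.
From 23 February 1912 to 15 August 1912 is 175 days inclusive.
175 = 7 × 25, so the span is exactly 25 full weeks.
Each full week contributes 2 weekend days (Sat, Sun): 25 × 2 = 50.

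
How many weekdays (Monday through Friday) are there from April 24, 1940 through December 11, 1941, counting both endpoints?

April 24, 1940 is a Wednesday.
The range spans 597 days (inclusive of both endpoints).
597 = 7 × 85 + 2, so there are 85 full weeks plus 2 extra days.
Each full week contributes 5 weekdays (Mon–Fri): 85 × 5 = 425.
The 2 extra days are Wed, Thu — 2 of them qualify.
Total: 425 + 2 = 427.

427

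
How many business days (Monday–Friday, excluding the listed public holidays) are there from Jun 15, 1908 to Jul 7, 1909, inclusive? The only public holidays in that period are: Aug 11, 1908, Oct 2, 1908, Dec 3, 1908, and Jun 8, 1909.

274

Jun 15, 1908 is a Monday.
The range spans 388 days (inclusive of both endpoints).
388 = 7 × 55 + 3, so there are 55 full weeks plus 3 extra days.
Each full week contributes 5 weekdays (Mon–Fri): 55 × 5 = 275.
The 3 extra days are Mon, Tue, Wed — 3 of them qualify.
Total: 275 + 3 = 278.
Holidays: Aug 11, 1908 (Tue); Oct 2, 1908 (Fri); Dec 3, 1908 (Thu); Jun 8, 1909 (Tue).
All 4 holidays fall on weekdays, so subtract 4.
Business days: 278 − 4 = 274.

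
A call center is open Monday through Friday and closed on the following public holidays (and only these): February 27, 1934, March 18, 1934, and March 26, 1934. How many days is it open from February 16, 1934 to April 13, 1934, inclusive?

February 16, 1934 is a Friday.
From February 16, 1934 to April 13, 1934 is 57 days inclusive.
57 = 7 × 8 + 1, so there are 8 full weeks plus 1 extra day.
Each full week contributes 5 weekdays (Mon–Fri): 8 × 5 = 40.
The 1 extra day is Friday — 1 of them qualifies.
Total: 40 + 1 = 41.
Holidays: February 27, 1934 (Tue); March 18, 1934 (Sun); March 26, 1934 (Mon).
2 of the 3 holidays fall on weekdays; the rest are weekends and were already excluded.
Business days: 41 − 2 = 39.

39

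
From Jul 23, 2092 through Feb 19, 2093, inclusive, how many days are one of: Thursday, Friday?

Jul 23, 2092 is a Wednesday.
From Jul 23, 2092 to Feb 19, 2093 is 212 days inclusive.
212 = 7 × 30 + 2, so there are 30 full weeks plus 2 extra days.
Each full week contributes 2 days from the set (Thu, Fri): 30 × 2 = 60.
The 2 extra days are Wednesday, Thursday — 1 of them qualifies.
Total: 60 + 1 = 61.

61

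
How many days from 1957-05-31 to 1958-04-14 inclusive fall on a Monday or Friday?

92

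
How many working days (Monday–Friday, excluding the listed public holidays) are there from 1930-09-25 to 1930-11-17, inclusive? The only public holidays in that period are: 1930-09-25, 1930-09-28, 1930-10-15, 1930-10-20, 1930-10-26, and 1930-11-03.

1930-09-25 is a Thursday.
The range spans 54 days (inclusive of both endpoints).
54 = 7 × 7 + 5, so there are 7 full weeks plus 5 extra days.
Each full week contributes 5 weekdays (Mon–Fri): 7 × 5 = 35.
The 5 extra days are Thu, Fri, Sat, Sun, Mon — 3 of them qualify.
Total: 35 + 3 = 38.
Holidays: 1930-09-25 (Thu); 1930-09-28 (Sun); 1930-10-15 (Wed); 1930-10-20 (Mon); 1930-10-26 (Sun); 1930-11-03 (Mon).
4 of the 6 holidays fall on weekdays; the rest are weekends and were already excluded.
Business days: 38 − 4 = 34.

34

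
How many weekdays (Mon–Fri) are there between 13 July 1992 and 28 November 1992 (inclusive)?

13 July 1992 is a Monday.
The range spans 139 days (inclusive of both endpoints).
139 = 7 × 19 + 6, so there are 19 full weeks plus 6 extra days.
Each full week contributes 5 weekdays (Mon–Fri): 19 × 5 = 95.
The 6 extra days are Mon, Tue, Wed, Thu, Fri, Sat — 5 of them qualify.
Total: 95 + 5 = 100.

100 weekdays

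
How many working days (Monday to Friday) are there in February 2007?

February 1, 2007 is a Thursday.
From February 1, 2007 to February 28, 2007 is 28 days inclusive.
28 = 7 × 4, so the span is exactly 4 full weeks.
Each full week contributes 5 weekdays (Mon–Fri): 4 × 5 = 20.
Total: 20.

20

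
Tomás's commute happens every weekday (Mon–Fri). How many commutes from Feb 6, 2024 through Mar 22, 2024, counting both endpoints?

Feb 6, 2024 is a Tuesday.
From Feb 6, 2024 to Mar 22, 2024 is 46 days inclusive.
46 = 7 × 6 + 4, so there are 6 full weeks plus 4 extra days.
Each full week contributes 5 weekdays (Mon–Fri): 6 × 5 = 30.
The 4 extra days are Tue, Wed, Thu, Fri — 4 of them qualify.
Total: 30 + 4 = 34.

34 weekdays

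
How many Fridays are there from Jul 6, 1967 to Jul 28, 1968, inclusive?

56

Jul 6, 1967 is a Thursday.
From Jul 6, 1967 to Jul 28, 1968 is 389 days inclusive.
389 = 7 × 55 + 4, so there are 55 full weeks plus 4 extra days.
Each full week contributes one Friday: 55 so far.
The 4 extra days are Thu, Fri, Sat, Sun — 1 of them qualifies.
Total: 55 + 1 = 56.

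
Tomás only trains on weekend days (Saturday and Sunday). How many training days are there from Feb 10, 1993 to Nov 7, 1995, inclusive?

Feb 10, 1993 is a Wednesday.
That's 1001 days from start to end, counting both.
1001 = 7 × 143, so the span is exactly 143 full weeks.
Each full week contributes 2 weekend days (Sat, Sun): 143 × 2 = 286.
Total: 286.

286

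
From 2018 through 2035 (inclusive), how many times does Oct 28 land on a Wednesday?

2

Day of week of October 28 in each year:
2018: Sun, 2019: Mon, 2020: Wed ✓, 2021: Thu, 2022: Fri, 2023: Sat, 2024: Mon, 2025: Tue, 2026: Wed ✓, 2027: Thu, 2028: Sat, 2029: Sun, 2030: Mon, 2031: Tue, 2032: Thu, 2033: Fri, 2034: Sat, 2035: Sun
Wednesdays: 2020, 2026.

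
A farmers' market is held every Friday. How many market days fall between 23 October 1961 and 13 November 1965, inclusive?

23 October 1961 is a Monday.
From 23 October 1961 to 13 November 1965 is 1483 days inclusive.
1483 = 7 × 211 + 6, so there are 211 full weeks plus 6 extra days.
Each full week contributes one Friday: 211 so far.
The 6 extra days are Monday, Tuesday, Wednesday, Thursday, Friday, Saturday — 1 of them qualifies.
Total: 211 + 1 = 212.

212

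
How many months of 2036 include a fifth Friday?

A month has five Fridays exactly when Friday falls within its first (length − 28) days.
Jan: 31 days, starts Tue → 5 of Tue, Wed, Thu
Feb: 29 days, starts Fri → 5 of Fri ✓
Mar: 31 days, starts Sat → 5 of Sat, Sun, Mon
Apr: 30 days, starts Tue → 5 of Tue, Wed
May: 31 days, starts Thu → 5 of Thu, Fri, Sat ✓
Jun: 30 days, starts Sun → 5 of Sun, Mon
Jul: 31 days, starts Tue → 5 of Tue, Wed, Thu
Aug: 31 days, starts Fri → 5 of Fri, Sat, Sun ✓
Sep: 30 days, starts Mon → 5 of Mon, Tue
Oct: 31 days, starts Wed → 5 of Wed, Thu, Fri ✓
Nov: 30 days, starts Sat → 5 of Sat, Sun
Dec: 31 days, starts Mon → 5 of Mon, Tue, Wed
Months with five Fridays: Feb, May, Aug, Oct.

4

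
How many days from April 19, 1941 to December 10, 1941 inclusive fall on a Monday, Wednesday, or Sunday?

102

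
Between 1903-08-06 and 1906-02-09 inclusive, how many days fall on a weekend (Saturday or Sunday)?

262

1903-08-06 is a Thursday.
That's 919 days from start to end, counting both.
919 = 7 × 131 + 2, so there are 131 full weeks plus 2 extra days.
Each full week contributes 2 weekend days (Sat, Sun): 131 × 2 = 262.
The 2 extra days are Thursday, Friday — none qualify.
Total: 262 + 0 = 262.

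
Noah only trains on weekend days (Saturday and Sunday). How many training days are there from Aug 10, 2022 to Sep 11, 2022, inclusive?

Aug 10, 2022 is a Wednesday.
From Aug 10, 2022 to Sep 11, 2022 is 33 days inclusive.
33 = 7 × 4 + 5, so there are 4 full weeks plus 5 extra days.
Each full week contributes 2 weekend days (Sat, Sun): 4 × 2 = 8.
The 5 extra days are Wed, Thu, Fri, Sat, Sun — 2 of them qualify.
Total: 8 + 2 = 10.

10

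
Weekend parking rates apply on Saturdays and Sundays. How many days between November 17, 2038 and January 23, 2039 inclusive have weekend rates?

20

November 17, 2038 is a Wednesday.
That's 68 days from start to end, counting both.
68 = 7 × 9 + 5, so there are 9 full weeks plus 5 extra days.
Each full week contributes 2 weekend days (Sat, Sun): 9 × 2 = 18.
The 5 extra days are Wednesday, Thursday, Friday, Saturday, Sunday — 2 of them qualify.
Total: 18 + 2 = 20.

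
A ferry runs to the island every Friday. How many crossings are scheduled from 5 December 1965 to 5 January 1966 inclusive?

5 December 1965 is a Sunday.
The range spans 32 days (inclusive of both endpoints).
32 = 7 × 4 + 4, so there are 4 full weeks plus 4 extra days.
Each full week contributes one Friday: 4 so far.
The 4 extra days are Sun, Mon, Tue, Wed — none qualify.
Total: 4 + 0 = 4.

4 Fridays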